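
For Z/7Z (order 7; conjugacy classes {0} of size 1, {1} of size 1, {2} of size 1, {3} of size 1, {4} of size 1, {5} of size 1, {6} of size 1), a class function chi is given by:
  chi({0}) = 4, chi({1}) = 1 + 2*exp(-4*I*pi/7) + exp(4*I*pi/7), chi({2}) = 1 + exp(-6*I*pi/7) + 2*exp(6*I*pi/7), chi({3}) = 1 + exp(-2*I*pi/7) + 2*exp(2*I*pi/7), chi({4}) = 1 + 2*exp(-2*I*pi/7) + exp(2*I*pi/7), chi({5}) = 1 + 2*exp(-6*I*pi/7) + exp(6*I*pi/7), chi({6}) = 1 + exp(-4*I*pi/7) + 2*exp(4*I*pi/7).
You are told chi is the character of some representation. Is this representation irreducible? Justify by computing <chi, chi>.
Not irreducible (reducible): <chi, chi> = 6 > 1.

Argument: <chi, chi> = (1/|G|) sum_C |C| * |chi(C)|^2 = (1/7)[1*|4|^2 + 1*|1 + 2*exp(-4*I*pi/7) + exp(4*I*pi/7)|^2 + 1*|1 + exp(-6*I*pi/7) + 2*exp(6*I*pi/7)|^2 + 1*|1 + exp(-2*I*pi/7) + 2*exp(2*I*pi/7)|^2 + 1*|1 + 2*exp(-2*I*pi/7) + exp(2*I*pi/7)|^2 + 1*|1 + 2*exp(-6*I*pi/7) + exp(6*I*pi/7)|^2 + 1*|1 + exp(-4*I*pi/7) + 2*exp(4*I*pi/7)|^2]
  = (1/7)[(16) + (6 + 3*exp(-4*I*pi/7) + 2*exp(-6*I*pi/7) + 2*exp(6*I*pi/7) + 3*exp(4*I*pi/7)) + (6 + 2*exp(-2*I*pi/7) + 3*exp(-6*I*pi/7) + 3*exp(6*I*pi/7) + 2*exp(2*I*pi/7)) + (6 + 3*exp(-2*I*pi/7) + 2*exp(-4*I*pi/7) + 2*exp(4*I*pi/7) + 3*exp(2*I*pi/7)) + (6 + 3*exp(-2*I*pi/7) + 2*exp(-4*I*pi/7) + 2*exp(4*I*pi/7) + 3*exp(2*I*pi/7)) + (6 + 2*exp(-2*I*pi/7) + 3*exp(-6*I*pi/7) + 3*exp(6*I*pi/7) + 2*exp(2*I*pi/7)) + (6 + 3*exp(-4*I*pi/7) + 2*exp(-6*I*pi/7) + 2*exp(6*I*pi/7) + 3*exp(4*I*pi/7))] = 42/7 = 6.
(Exp terms are combined using exp(i*s)*conj(exp(i*t)) = exp(i*(s-t)), and sums of them are collapsed using the identity that for every m > 1 the m distinct m-th roots of unity sum to 0, e.g. 1 + exp(2*I*pi/3) + exp(-2*I*pi/3) = 0.)
A character is irreducible iff <chi, chi> = 1, so this representation is reducible.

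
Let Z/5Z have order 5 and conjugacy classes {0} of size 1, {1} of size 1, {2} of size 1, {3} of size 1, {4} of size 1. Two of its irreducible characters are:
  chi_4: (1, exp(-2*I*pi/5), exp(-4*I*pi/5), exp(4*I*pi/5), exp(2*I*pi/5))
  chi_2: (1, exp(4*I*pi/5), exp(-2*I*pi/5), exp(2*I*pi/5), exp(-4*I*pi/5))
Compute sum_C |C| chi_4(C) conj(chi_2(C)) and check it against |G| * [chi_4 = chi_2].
Sum = 0; so <chi_4, chi_2> = 0 (distinct irreducibles are orthogonal).

Solution. Compute term by term over conjugacy classes (|C| * chi_4(C) * conj(chi_2(C))):
  1*(1)*conj(1) + 1*(exp(-2*I*pi/5))*conj(exp(4*I*pi/5)) + 1*(exp(-4*I*pi/5))*conj(exp(-2*I*pi/5)) + 1*(exp(4*I*pi/5))*conj(exp(2*I*pi/5)) + 1*(exp(2*I*pi/5))*conj(exp(-4*I*pi/5))
  = (1) + (exp(4*I*pi/5)) + (exp(-2*I*pi/5)) + (exp(2*I*pi/5)) + (exp(-4*I*pi/5))
  = 0.
(Exp terms are combined using exp(i*s)*conj(exp(i*t)) = exp(i*(s-t)), and sums of them are collapsed using the identity that for every m > 1 the m distinct m-th roots of unity sum to 0, e.g. 1 + exp(2*I*pi/3) + exp(-2*I*pi/3) = 0.)
Dividing by |G| = 5 gives 0/5 = 0, matching the row-orthogonality relation <chi_4, chi_2> = [chi_4 = chi_2].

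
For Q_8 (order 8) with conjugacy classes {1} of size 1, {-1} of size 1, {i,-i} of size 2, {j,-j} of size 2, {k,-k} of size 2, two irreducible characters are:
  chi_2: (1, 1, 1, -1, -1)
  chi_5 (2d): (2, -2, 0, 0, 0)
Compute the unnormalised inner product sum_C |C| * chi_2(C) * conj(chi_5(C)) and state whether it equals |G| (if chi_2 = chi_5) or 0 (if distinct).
Sum = 0; so <chi_2, chi_5> = 0 (distinct irreducibles are orthogonal).

Derivation: Compute term by term over conjugacy classes (|C| * chi_2(C) * conj(chi_5(C))):
  1*(1)*conj(2) + 1*(1)*conj(-2) + 2*(1)*conj(0) + 2*(-1)*conj(0) + 2*(-1)*conj(0)
  = (2) + (-2) + (0) + (0) + (0)
  = 0.
Dividing by |G| = 8 gives 0/8 = 0, matching the row-orthogonality relation <chi_2, chi_5> = [chi_2 = chi_5].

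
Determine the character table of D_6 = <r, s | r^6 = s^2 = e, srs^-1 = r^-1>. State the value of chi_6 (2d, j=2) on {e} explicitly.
Conjugacy classes: {e} of size 1, {r^3} of size 1, {r^1, r^5} of size 2, {r^2, r^4} of size 2, {s, sr^2, ...} of size 3, {sr, sr^3, ...} of size 3.
Character table:
  irrep \ class              {e} (size 1)  {r^3} (size 1)  {r^1, r^5} (size 2)  {r^2, r^4} (size 2)  {s, sr^2, ...} (size 3)  {sr, sr^3, ...} (size 3)
  chi_1 (triv)               1             1               1                    1                    1                        1                       
  chi_2 (sign: r->1, s->-1)  1             1               1                    1                    -1                       -1                      
  chi_3 (r->-1, s->1)        1             -1              -1                   1                    1                        -1                      
  chi_4 (r->-1, s->-1)       1             -1              -1                   1                    -1                       1                       
  chi_5 (2d, j=1)            2             -2              1                    -1                   0                        0                       
  chi_6 (2d, j=2)            2             2               -1                   -1                   0                        0                       

Spot check: chi_6 (2d, j=2) on {e} = 2.

Solution. D_6 has order 2*6 = 12 with 6 conjugacy classes, hence 6 irreducibles. Sum of squared dims 1 + 1 + 1 + 1 + 4 + 4 = 12 = |G|. Linear characters come from the abelianisation; the 2-dimensional irreps have character r^k -> 2*cos(2*pi*j*k/6), reflections -> 0.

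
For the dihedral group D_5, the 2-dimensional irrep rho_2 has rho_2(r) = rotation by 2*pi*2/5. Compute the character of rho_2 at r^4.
chi_{rho_2}(r^4) = 2*cos(2*pi*2*4/5) = -sqrt(5)/2 - 1/2

Reasoning: rho_2(r^4) is rotation by angle 2*pi*2*4/5, whose trace is 2*cos(2*pi*2*4/5) = -sqrt(5)/2 - 1/2.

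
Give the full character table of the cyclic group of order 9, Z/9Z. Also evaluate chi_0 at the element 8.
Character table of Z/9Z (irreps indexed chi_0,...,chi_8 with chi_k(m) = zeta_9^(k*m), zeta_9 = exp(2*pi*i/9)):
  irrep \ class  {0} (size 1)  {1} (size 1)    {2} (size 1)    {3} (size 1)    {4} (size 1)    {5} (size 1)    {6} (size 1)    {7} (size 1)    {8} (size 1)  
  chi_0          1             1               1               1               1               1               1               1               1             
  chi_1          1             exp(2*I*pi/9)   exp(4*I*pi/9)   exp(2*I*pi/3)   exp(8*I*pi/9)   exp(-8*I*pi/9)  exp(-2*I*pi/3)  exp(-4*I*pi/9)  exp(-2*I*pi/9)
  chi_2          1             exp(4*I*pi/9)   exp(8*I*pi/9)   exp(-2*I*pi/3)  exp(-2*I*pi/9)  exp(2*I*pi/9)   exp(2*I*pi/3)   exp(-8*I*pi/9)  exp(-4*I*pi/9)
  chi_3          1             exp(2*I*pi/3)   exp(-2*I*pi/3)  1               exp(2*I*pi/3)   exp(-2*I*pi/3)  1               exp(2*I*pi/3)   exp(-2*I*pi/3)
  chi_4          1             exp(8*I*pi/9)   exp(-2*I*pi/9)  exp(2*I*pi/3)   exp(-4*I*pi/9)  exp(4*I*pi/9)   exp(-2*I*pi/3)  exp(2*I*pi/9)   exp(-8*I*pi/9)
  chi_5          1             exp(-8*I*pi/9)  exp(2*I*pi/9)   exp(-2*I*pi/3)  exp(4*I*pi/9)   exp(-4*I*pi/9)  exp(2*I*pi/3)   exp(-2*I*pi/9)  exp(8*I*pi/9) 
  chi_6          1             exp(-2*I*pi/3)  exp(2*I*pi/3)   1               exp(-2*I*pi/3)  exp(2*I*pi/3)   1               exp(-2*I*pi/3)  exp(2*I*pi/3) 
  chi_7          1             exp(-4*I*pi/9)  exp(-8*I*pi/9)  exp(2*I*pi/3)   exp(2*I*pi/9)   exp(-2*I*pi/9)  exp(-2*I*pi/3)  exp(8*I*pi/9)   exp(4*I*pi/9) 
  chi_8          1             exp(-2*I*pi/9)  exp(-4*I*pi/9)  exp(-2*I*pi/3)  exp(-8*I*pi/9)  exp(8*I*pi/9)   exp(2*I*pi/3)   exp(4*I*pi/9)   exp(2*I*pi/9) 

Spot check: chi_0(8) = zeta_9^(0*8) = zeta_9^0 = 1.

Derivation: Z/9Z is abelian, so all 9 irreducible complex representations are 1-dimensional. They are given by chi_k(m) = zeta_9^(k*m) for k = 0,...,8. Row orthogonality: sum_m chi_k(m) conj(chi_l(m)) = 9 * [k = l].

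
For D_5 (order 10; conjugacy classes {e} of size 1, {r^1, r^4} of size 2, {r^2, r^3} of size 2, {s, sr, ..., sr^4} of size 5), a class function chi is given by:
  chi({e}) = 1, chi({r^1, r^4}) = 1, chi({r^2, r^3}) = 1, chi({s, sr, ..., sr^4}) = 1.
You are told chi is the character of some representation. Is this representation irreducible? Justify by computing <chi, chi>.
Irreducible: <chi, chi> = 1.

Explanation: <chi, chi> = (1/|G|) sum_C |C| * |chi(C)|^2 = (1/10)[1*|1|^2 + 2*|1|^2 + 2*|1|^2 + 5*|1|^2]
  = (1/10)[(1) + (2) + (2) + (5)] = 10/10 = 1.
A character is irreducible iff <chi, chi> = 1, so this representation is irreducible.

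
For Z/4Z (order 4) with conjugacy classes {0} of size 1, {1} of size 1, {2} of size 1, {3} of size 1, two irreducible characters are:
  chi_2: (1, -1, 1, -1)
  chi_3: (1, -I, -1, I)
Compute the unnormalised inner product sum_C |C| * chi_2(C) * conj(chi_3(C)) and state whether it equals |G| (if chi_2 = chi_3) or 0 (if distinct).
Sum = 0; so <chi_2, chi_3> = 0 (distinct irreducibles are orthogonal).

Details: Compute term by term over conjugacy classes (|C| * chi_2(C) * conj(chi_3(C))):
  1*(1)*conj(1) + 1*(-1)*conj(-I) + 1*(1)*conj(-1) + 1*(-1)*conj(I)
  = (1) + (-I) + (-1) + (I)
  = 0.
(Exp terms are combined using exp(i*s)*conj(exp(i*t)) = exp(i*(s-t)), and sums of them are collapsed using the identity that for every m > 1 the m distinct m-th roots of unity sum to 0, e.g. 1 + exp(2*I*pi/3) + exp(-2*I*pi/3) = 0.)
Dividing by |G| = 4 gives 0/4 = 0, matching the row-orthogonality relation <chi_2, chi_3> = [chi_2 = chi_3].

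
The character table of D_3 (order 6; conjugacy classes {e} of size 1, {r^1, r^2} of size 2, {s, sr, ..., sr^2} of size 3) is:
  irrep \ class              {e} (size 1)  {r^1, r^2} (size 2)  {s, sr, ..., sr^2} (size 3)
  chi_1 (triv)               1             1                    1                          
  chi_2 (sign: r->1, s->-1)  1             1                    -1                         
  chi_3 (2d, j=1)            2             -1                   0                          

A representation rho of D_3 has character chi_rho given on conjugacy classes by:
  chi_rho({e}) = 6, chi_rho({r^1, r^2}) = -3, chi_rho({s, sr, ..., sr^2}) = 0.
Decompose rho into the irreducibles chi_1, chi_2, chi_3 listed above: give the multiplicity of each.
Multiplicities: chi_1: 0, chi_2: 0, chi_3: 3.

Justification: Use <chi_rho, chi> = (1/|G|) sum_C |C| * chi_rho(C) * conj(chi(C)) with |G| = 6 for each irreducible chi in the table:
  <chi_rho, chi_1> = (1/6)[1*(6)*conj(1) + 2*(-3)*conj(1) + 3*(0)*conj(1)]
      = (1/6)[(6) + (-6) + (0)] = 0/6 = 0
  <chi_rho, chi_2> = (1/6)[1*(6)*conj(1) + 2*(-3)*conj(1) + 3*(0)*conj(-1)]
      = (1/6)[(6) + (-6) + (0)] = 0/6 = 0
  <chi_rho, chi_3> = (1/6)[1*(6)*conj(2) + 2*(-3)*conj(-1) + 3*(0)*conj(0)]
      = (1/6)[(12) + (6) + (0)] = 18/6 = 3
Dimension check: dim(rho) = sum (mult * dim) = 0*1 + 0*1 + 3*2 = 6 = chi_rho(e) = 6.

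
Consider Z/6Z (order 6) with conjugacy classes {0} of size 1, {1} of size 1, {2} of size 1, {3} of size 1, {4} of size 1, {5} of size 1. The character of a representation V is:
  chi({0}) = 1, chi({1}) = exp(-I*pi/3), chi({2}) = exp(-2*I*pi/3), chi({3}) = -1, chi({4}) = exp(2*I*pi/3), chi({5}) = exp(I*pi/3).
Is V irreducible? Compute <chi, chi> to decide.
Irreducible: <chi, chi> = 1.

Solution. <chi, chi> = (1/|G|) sum_C |C| * |chi(C)|^2 = (1/6)[1*|1|^2 + 1*|exp(-I*pi/3)|^2 + 1*|exp(-2*I*pi/3)|^2 + 1*|-1|^2 + 1*|exp(2*I*pi/3)|^2 + 1*|exp(I*pi/3)|^2]
  = (1/6)[(1) + (1) + (1) + (1) + (1) + (1)] = 6/6 = 1.
(Exp terms are combined using exp(i*s)*conj(exp(i*t)) = exp(i*(s-t)), and sums of them are collapsed using the identity that for every m > 1 the m distinct m-th roots of unity sum to 0, e.g. 1 + exp(2*I*pi/3) + exp(-2*I*pi/3) = 0.)
A character is irreducible iff <chi, chi> = 1, so this representation is irreducible.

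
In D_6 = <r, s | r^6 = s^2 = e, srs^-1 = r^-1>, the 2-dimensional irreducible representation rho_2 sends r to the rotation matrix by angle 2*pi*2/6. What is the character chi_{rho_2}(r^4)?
chi_{rho_2}(r^4) = 2*cos(2*pi*2*4/6) = -1

Details: rho_2(r^4) is rotation by angle 2*pi*2*4/6, whose trace is 2*cos(2*pi*2*4/6) = -1.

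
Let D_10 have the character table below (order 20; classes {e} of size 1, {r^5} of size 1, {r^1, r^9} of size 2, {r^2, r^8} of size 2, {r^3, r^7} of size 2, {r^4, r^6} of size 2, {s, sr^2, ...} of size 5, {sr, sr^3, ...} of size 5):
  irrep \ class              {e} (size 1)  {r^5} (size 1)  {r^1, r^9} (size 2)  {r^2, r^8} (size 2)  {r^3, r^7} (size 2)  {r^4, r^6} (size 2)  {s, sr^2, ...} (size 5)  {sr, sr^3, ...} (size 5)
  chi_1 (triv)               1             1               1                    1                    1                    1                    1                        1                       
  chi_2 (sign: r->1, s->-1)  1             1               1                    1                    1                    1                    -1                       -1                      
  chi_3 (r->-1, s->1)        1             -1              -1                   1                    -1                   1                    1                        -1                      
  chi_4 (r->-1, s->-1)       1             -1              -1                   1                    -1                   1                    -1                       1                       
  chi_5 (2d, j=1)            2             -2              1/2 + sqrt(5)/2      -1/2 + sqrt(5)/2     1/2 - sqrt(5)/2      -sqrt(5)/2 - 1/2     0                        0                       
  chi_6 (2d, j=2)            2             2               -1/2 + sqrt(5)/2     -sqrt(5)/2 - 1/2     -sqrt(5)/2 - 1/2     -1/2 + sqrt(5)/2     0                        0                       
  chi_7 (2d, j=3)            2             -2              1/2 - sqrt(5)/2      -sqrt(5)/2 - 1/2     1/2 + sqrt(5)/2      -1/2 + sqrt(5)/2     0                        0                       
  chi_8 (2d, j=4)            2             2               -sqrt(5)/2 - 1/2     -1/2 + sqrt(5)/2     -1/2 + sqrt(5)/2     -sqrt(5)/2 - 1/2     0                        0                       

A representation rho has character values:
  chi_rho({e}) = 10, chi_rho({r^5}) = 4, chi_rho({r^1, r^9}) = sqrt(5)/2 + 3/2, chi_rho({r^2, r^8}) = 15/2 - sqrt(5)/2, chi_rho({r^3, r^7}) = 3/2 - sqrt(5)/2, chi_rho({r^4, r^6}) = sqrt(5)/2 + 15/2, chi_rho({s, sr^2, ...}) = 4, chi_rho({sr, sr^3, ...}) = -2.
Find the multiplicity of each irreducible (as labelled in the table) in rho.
Multiplicities: chi_1: 3, chi_2: 2, chi_3: 3, chi_4: 0, chi_5: 0, chi_6: 1, chi_7: 0, chi_8: 0.

Derivation: Use <chi_rho, chi> = (1/|G|) sum_C |C| * chi_rho(C) * conj(chi(C)) with |G| = 20 for each irreducible chi in the table:
  <chi_rho, chi_1> = (1/20)[1*(10)*conj(1) + 1*(4)*conj(1) + 2*(sqrt(5)/2 + 3/2)*conj(1) + 2*(15/2 - sqrt(5)/2)*conj(1) + 2*(3/2 - sqrt(5)/2)*conj(1) + 2*(sqrt(5)/2 + 15/2)*conj(1) + 5*(4)*conj(1) + 5*(-2)*conj(1)]
      = (1/20)[(10) + (4) + (sqrt(5) + 3) + (15 - sqrt(5)) + (3 - sqrt(5)) + (sqrt(5) + 15) + (20) + (-10)] = 60/20 = 3
  <chi_rho, chi_2> = (1/20)[1*(10)*conj(1) + 1*(4)*conj(1) + 2*(sqrt(5)/2 + 3/2)*conj(1) + 2*(15/2 - sqrt(5)/2)*conj(1) + 2*(3/2 - sqrt(5)/2)*conj(1) + 2*(sqrt(5)/2 + 15/2)*conj(1) + 5*(4)*conj(-1) + 5*(-2)*conj(-1)]
      = (1/20)[(10) + (4) + (sqrt(5) + 3) + (15 - sqrt(5)) + (3 - sqrt(5)) + (sqrt(5) + 15) + (-20) + (10)] = 40/20 = 2
  <chi_rho, chi_3> = (1/20)[1*(10)*conj(1) + 1*(4)*conj(-1) + 2*(sqrt(5)/2 + 3/2)*conj(-1) + 2*(15/2 - sqrt(5)/2)*conj(1) + 2*(3/2 - sqrt(5)/2)*conj(-1) + 2*(sqrt(5)/2 + 15/2)*conj(1) + 5*(4)*conj(1) + 5*(-2)*conj(-1)]
      = (1/20)[(10) + (-4) + (-3 - sqrt(5)) + (15 - sqrt(5)) + (-3 + sqrt(5)) + (sqrt(5) + 15) + (20) + (10)] = 60/20 = 3
  <chi_rho, chi_4> = (1/20)[1*(10)*conj(1) + 1*(4)*conj(-1) + 2*(sqrt(5)/2 + 3/2)*conj(-1) + 2*(15/2 - sqrt(5)/2)*conj(1) + 2*(3/2 - sqrt(5)/2)*conj(-1) + 2*(sqrt(5)/2 + 15/2)*conj(1) + 5*(4)*conj(-1) + 5*(-2)*conj(1)]
      = (1/20)[(10) + (-4) + (-3 - sqrt(5)) + (15 - sqrt(5)) + (-3 + sqrt(5)) + (sqrt(5) + 15) + (-20) + (-10)] = 0/20 = 0
  <chi_rho, chi_5> = (1/20)[1*(10)*conj(2) + 1*(4)*conj(-2) + 2*(sqrt(5)/2 + 3/2)*conj(1/2 + sqrt(5)/2) + 2*(15/2 - sqrt(5)/2)*conj(-1/2 + sqrt(5)/2) + 2*(3/2 - sqrt(5)/2)*conj(1/2 - sqrt(5)/2) + 2*(sqrt(5)/2 + 15/2)*conj(-sqrt(5)/2 - 1/2) + 5*(4)*conj(0) + 5*(-2)*conj(0)]
      = (1/20)[(20) + (-8) + (4 + 2*sqrt(5)) + (-10 + 8*sqrt(5)) + (4 - 2*sqrt(5)) + (-8*sqrt(5) - 10) + (0) + (0)] = 0/20 = 0
  <chi_rho, chi_6> = (1/20)[1*(10)*conj(2) + 1*(4)*conj(2) + 2*(sqrt(5)/2 + 3/2)*conj(-1/2 + sqrt(5)/2) + 2*(15/2 - sqrt(5)/2)*conj(-sqrt(5)/2 - 1/2) + 2*(3/2 - sqrt(5)/2)*conj(-sqrt(5)/2 - 1/2) + 2*(sqrt(5)/2 + 15/2)*conj(-1/2 + sqrt(5)/2) + 5*(4)*conj(0) + 5*(-2)*conj(0)]
      = (1/20)[(20) + (8) + (1 + sqrt(5)) + (-7*sqrt(5) - 5) + (1 - sqrt(5)) + (-5 + 7*sqrt(5)) + (0) + (0)] = 20/20 = 1
  <chi_rho, chi_7> = (1/20)[1*(10)*conj(2) + 1*(4)*conj(-2) + 2*(sqrt(5)/2 + 3/2)*conj(1/2 - sqrt(5)/2) + 2*(15/2 - sqrt(5)/2)*conj(-sqrt(5)/2 - 1/2) + 2*(3/2 - sqrt(5)/2)*conj(1/2 + sqrt(5)/2) + 2*(sqrt(5)/2 + 15/2)*conj(-1/2 + sqrt(5)/2) + 5*(4)*conj(0) + 5*(-2)*conj(0)]
      = (1/20)[(20) + (-8) + (-sqrt(5) - 1) + (-7*sqrt(5) - 5) + (-1 + sqrt(5)) + (-5 + 7*sqrt(5)) + (0) + (0)] = 0/20 = 0
  <chi_rho, chi_8> = (1/20)[1*(10)*conj(2) + 1*(4)*conj(2) + 2*(sqrt(5)/2 + 3/2)*conj(-sqrt(5)/2 - 1/2) + 2*(15/2 - sqrt(5)/2)*conj(-1/2 + sqrt(5)/2) + 2*(3/2 - sqrt(5)/2)*conj(-1/2 + sqrt(5)/2) + 2*(sqrt(5)/2 + 15/2)*conj(-sqrt(5)/2 - 1/2) + 5*(4)*conj(0) + 5*(-2)*conj(0)]
      = (1/20)[(20) + (8) + (-2*sqrt(5) - 4) + (-10 + 8*sqrt(5)) + (-4 + 2*sqrt(5)) + (-8*sqrt(5) - 10) + (0) + (0)] = 0/20 = 0
Dimension check: dim(rho) = sum (mult * dim) = 3*1 + 2*1 + 3*1 + 0*1 + 0*2 + 1*2 + 0*2 + 0*2 = 10 = chi_rho(e) = 10.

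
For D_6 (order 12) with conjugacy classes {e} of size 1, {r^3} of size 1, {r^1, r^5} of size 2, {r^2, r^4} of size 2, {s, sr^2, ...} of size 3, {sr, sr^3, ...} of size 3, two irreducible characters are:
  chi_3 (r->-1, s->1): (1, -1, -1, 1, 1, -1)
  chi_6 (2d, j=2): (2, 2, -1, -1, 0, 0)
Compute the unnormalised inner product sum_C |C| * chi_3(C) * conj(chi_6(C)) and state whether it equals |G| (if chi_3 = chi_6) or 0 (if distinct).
Sum = 0; so <chi_3, chi_6> = 0 (distinct irreducibles are orthogonal).

Details: Compute term by term over conjugacy classes (|C| * chi_3(C) * conj(chi_6(C))):
  1*(1)*conj(2) + 1*(-1)*conj(2) + 2*(-1)*conj(-1) + 2*(1)*conj(-1) + 3*(1)*conj(0) + 3*(-1)*conj(0)
  = (2) + (-2) + (2) + (-2) + (0) + (0)
  = 0.
Dividing by |G| = 12 gives 0/12 = 0, matching the row-orthogonality relation <chi_3, chi_6> = [chi_3 = chi_6].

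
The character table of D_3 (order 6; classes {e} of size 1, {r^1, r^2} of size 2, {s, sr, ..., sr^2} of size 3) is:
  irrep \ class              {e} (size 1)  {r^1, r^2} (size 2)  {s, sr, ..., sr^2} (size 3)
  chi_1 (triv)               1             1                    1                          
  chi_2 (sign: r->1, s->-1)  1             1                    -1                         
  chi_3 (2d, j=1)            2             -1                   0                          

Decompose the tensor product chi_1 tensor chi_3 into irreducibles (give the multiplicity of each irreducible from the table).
chi_1 tensor chi_3 = chi_3 (all other irreducibles have multiplicity 0).

Derivation: The character of a tensor product is the pointwise product (chi_1 * chi_3)(C) = chi_1(C) * chi_3(C):
  {e}: (1)*(2), {r^1, r^2}: (1)*(-1), {s, sr, ..., sr^2}: (1)*(0)
so (chi_1 * chi_3) takes values
  {e} -> 2, {r^1, r^2} -> -1, {s, sr, ..., sr^2} -> 0.
Now take the inner product of this character with each irreducible chi from the table, <chi_1*chi_3, chi> = (1/6) sum_C |C| (chi_1*chi_3)(C) conj(chi(C)):
  <chi_1*chi_3, chi_1> = (1/6)[1*(2)*conj(1) + 2*(-1)*conj(1) + 3*(0)*conj(1)]
      = (1/6)[(2) + (-2) + (0)] = 0/6 = 0
  <chi_1*chi_3, chi_2> = (1/6)[1*(2)*conj(1) + 2*(-1)*conj(1) + 3*(0)*conj(-1)]
      = (1/6)[(2) + (-2) + (0)] = 0/6 = 0
  <chi_1*chi_3, chi_3> = (1/6)[1*(2)*conj(2) + 2*(-1)*conj(-1) + 3*(0)*conj(0)]
      = (1/6)[(4) + (2) + (0)] = 6/6 = 1
Hence the multiplicities are chi_3: 1. Dimension check: dim(chi_1)*dim(chi_3) = 1*2 = 2 and sum (mult * dim) = 1*2 = 2.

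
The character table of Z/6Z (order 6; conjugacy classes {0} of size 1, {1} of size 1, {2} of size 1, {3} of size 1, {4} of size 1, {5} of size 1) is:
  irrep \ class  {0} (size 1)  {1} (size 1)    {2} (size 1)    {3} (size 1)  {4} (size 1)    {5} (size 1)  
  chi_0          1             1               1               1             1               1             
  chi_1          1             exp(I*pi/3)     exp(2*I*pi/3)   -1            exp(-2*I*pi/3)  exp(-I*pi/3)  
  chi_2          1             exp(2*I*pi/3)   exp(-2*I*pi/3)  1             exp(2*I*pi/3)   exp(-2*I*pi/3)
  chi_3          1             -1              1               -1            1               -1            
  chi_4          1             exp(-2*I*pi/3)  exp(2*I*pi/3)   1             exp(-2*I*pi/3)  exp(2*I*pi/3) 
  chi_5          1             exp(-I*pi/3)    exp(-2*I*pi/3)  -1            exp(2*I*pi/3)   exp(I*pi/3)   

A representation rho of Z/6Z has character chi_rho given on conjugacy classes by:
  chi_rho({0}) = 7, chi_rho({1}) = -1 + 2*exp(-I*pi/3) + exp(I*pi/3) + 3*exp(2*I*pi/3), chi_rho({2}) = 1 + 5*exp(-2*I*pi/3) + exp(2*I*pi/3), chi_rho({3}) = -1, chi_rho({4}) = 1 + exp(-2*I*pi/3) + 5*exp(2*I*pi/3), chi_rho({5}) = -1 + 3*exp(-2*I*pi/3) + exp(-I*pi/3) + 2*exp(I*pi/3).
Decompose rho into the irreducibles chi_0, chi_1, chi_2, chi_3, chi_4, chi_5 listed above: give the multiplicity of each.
Multiplicities: chi_0: 0, chi_1: 1, chi_2: 3, chi_3: 1, chi_4: 0, chi_5: 2.

Use <chi_rho, chi> = (1/|G|) sum_C |C| * chi_rho(C) * conj(chi(C)) with |G| = 6 for each irreducible chi in the table:
  <chi_rho, chi_0> = (1/6)[1*(7)*conj(1) + 1*(-1 + 2*exp(-I*pi/3) + exp(I*pi/3) + 3*exp(2*I*pi/3))*conj(1) + 1*(1 + 5*exp(-2*I*pi/3) + exp(2*I*pi/3))*conj(1) + 1*(-1)*conj(1) + 1*(1 + exp(-2*I*pi/3) + 5*exp(2*I*pi/3))*conj(1) + 1*(-1 + 3*exp(-2*I*pi/3) + exp(-I*pi/3) + 2*exp(I*pi/3))*conj(1)]
      = (1/6)[(7) + (-1 + 2*exp(-I*pi/3) + exp(I*pi/3) + 3*exp(2*I*pi/3)) + (1 + 5*exp(-2*I*pi/3) + exp(2*I*pi/3)) + (-1) + (1 + exp(-2*I*pi/3) + 5*exp(2*I*pi/3)) + (-1 + 3*exp(-2*I*pi/3) + exp(-I*pi/3) + 2*exp(I*pi/3))] = 0/6 = 0
  <chi_rho, chi_1> = (1/6)[1*(7)*conj(1) + 1*(-1 + 2*exp(-I*pi/3) + exp(I*pi/3) + 3*exp(2*I*pi/3))*conj(exp(I*pi/3)) + 1*(1 + 5*exp(-2*I*pi/3) + exp(2*I*pi/3))*conj(exp(2*I*pi/3)) + 1*(-1)*conj(-1) + 1*(1 + exp(-2*I*pi/3) + 5*exp(2*I*pi/3))*conj(exp(-2*I*pi/3)) + 1*(-1 + 3*exp(-2*I*pi/3) + exp(-I*pi/3) + 2*exp(I*pi/3))*conj(exp(-I*pi/3))]
      = (1/6)[(7) + (1 + 2*exp(-2*I*pi/3) - exp(-I*pi/3) + 3*exp(I*pi/3)) + (1 + exp(-2*I*pi/3) + 5*exp(2*I*pi/3)) + (1) + (1 + 5*exp(-2*I*pi/3) + exp(2*I*pi/3)) + (1 + 3*exp(-I*pi/3) - exp(I*pi/3) + 2*exp(2*I*pi/3))] = 6/6 = 1
  <chi_rho, chi_2> = (1/6)[1*(7)*conj(1) + 1*(-1 + 2*exp(-I*pi/3) + exp(I*pi/3) + 3*exp(2*I*pi/3))*conj(exp(2*I*pi/3)) + 1*(1 + 5*exp(-2*I*pi/3) + exp(2*I*pi/3))*conj(exp(-2*I*pi/3)) + 1*(-1)*conj(1) + 1*(1 + exp(-2*I*pi/3) + 5*exp(2*I*pi/3))*conj(exp(2*I*pi/3)) + 1*(-1 + 3*exp(-2*I*pi/3) + exp(-I*pi/3) + 2*exp(I*pi/3))*conj(exp(-2*I*pi/3))]
      = (1/6)[(7) + (2) + (4) + (-1) + (4) + (2)] = 18/6 = 3
  <chi_rho, chi_3> = (1/6)[1*(7)*conj(1) + 1*(-1 + 2*exp(-I*pi/3) + exp(I*pi/3) + 3*exp(2*I*pi/3))*conj(-1) + 1*(1 + 5*exp(-2*I*pi/3) + exp(2*I*pi/3))*conj(1) + 1*(-1)*conj(-1) + 1*(1 + exp(-2*I*pi/3) + 5*exp(2*I*pi/3))*conj(1) + 1*(-1 + 3*exp(-2*I*pi/3) + exp(-I*pi/3) + 2*exp(I*pi/3))*conj(-1)]
      = (1/6)[(7) + (1 - 3*exp(2*I*pi/3) - exp(I*pi/3) - 2*exp(-I*pi/3)) + (1 + 5*exp(-2*I*pi/3) + exp(2*I*pi/3)) + (1) + (1 + exp(-2*I*pi/3) + 5*exp(2*I*pi/3)) + (1 - 2*exp(I*pi/3) - exp(-I*pi/3) - 3*exp(-2*I*pi/3))] = 6/6 = 1
  <chi_rho, chi_4> = (1/6)[1*(7)*conj(1) + 1*(-1 + 2*exp(-I*pi/3) + exp(I*pi/3) + 3*exp(2*I*pi/3))*conj(exp(-2*I*pi/3)) + 1*(1 + 5*exp(-2*I*pi/3) + exp(2*I*pi/3))*conj(exp(2*I*pi/3)) + 1*(-1)*conj(1) + 1*(1 + exp(-2*I*pi/3) + 5*exp(2*I*pi/3))*conj(exp(-2*I*pi/3)) + 1*(-1 + 3*exp(-2*I*pi/3) + exp(-I*pi/3) + 2*exp(I*pi/3))*conj(exp(2*I*pi/3))]
      = (1/6)[(7) + (-1 + 3*exp(-2*I*pi/3) - exp(2*I*pi/3) + 2*exp(I*pi/3)) + (1 + exp(-2*I*pi/3) + 5*exp(2*I*pi/3)) + (-1) + (1 + 5*exp(-2*I*pi/3) + exp(2*I*pi/3)) + (-1 + 2*exp(-I*pi/3) - exp(-2*I*pi/3) + 3*exp(2*I*pi/3))] = 0/6 = 0
  <chi_rho, chi_5> = (1/6)[1*(7)*conj(1) + 1*(-1 + 2*exp(-I*pi/3) + exp(I*pi/3) + 3*exp(2*I*pi/3))*conj(exp(-I*pi/3)) + 1*(1 + 5*exp(-2*I*pi/3) + exp(2*I*pi/3))*conj(exp(-2*I*pi/3)) + 1*(-1)*conj(-1) + 1*(1 + exp(-2*I*pi/3) + 5*exp(2*I*pi/3))*conj(exp(2*I*pi/3)) + 1*(-1 + 3*exp(-2*I*pi/3) + exp(-I*pi/3) + 2*exp(I*pi/3))*conj(exp(I*pi/3))]
      = (1/6)[(7) + (-2) + (4) + (1) + (4) + (-2)] = 12/6 = 2
(Exp terms are combined using exp(i*s)*conj(exp(i*t)) = exp(i*(s-t)), and sums of them are collapsed using the identity that for every m > 1 the m distinct m-th roots of unity sum to 0, e.g. 1 + exp(2*I*pi/3) + exp(-2*I*pi/3) = 0.)
Dimension check: dim(rho) = sum (mult * dim) = 0*1 + 1*1 + 3*1 + 1*1 + 0*1 + 2*1 = 7 = chi_rho(e) = 7.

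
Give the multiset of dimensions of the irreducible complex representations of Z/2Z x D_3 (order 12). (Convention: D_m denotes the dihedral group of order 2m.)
Dimensions: 1, 1, 1, 1, 2, 2

Proof sketch: There are 6 irreducibles (= number of conjugacy classes). Their dimensions d_i satisfy sum d_i^2 = |G| = 12: 1 + 1 + 1 + 1 + 4 + 4 = 12. (For the product with Z/2Z: each of the 2 1-dim characters of Z/2Z tensors with each irrep of D_3, giving 2 copies of each D_3-dimension.)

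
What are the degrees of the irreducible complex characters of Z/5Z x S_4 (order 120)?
Dimensions: 1, 1, 1, 1, 1, 1, 1, 1, 1, 1, 2, 2, 2, 2, 2, 3, 3, 3, 3, 3, 3, 3, 3, 3, 3

Justification: There are 25 irreducibles (= number of conjugacy classes). Their dimensions d_i satisfy sum d_i^2 = |G| = 120: 1 + 1 + 1 + 1 + 1 + 1 + 1 + 1 + 1 + 1 + 4 + 4 + 4 + 4 + 4 + 9 + 9 + 9 + 9 + 9 + 9 + 9 + 9 + 9 + 9 = 120. (For the product with Z/5Z: each of the 5 1-dim characters of Z/5Z tensors with each irrep of S_4, giving 5 copies of each S_4-dimension.)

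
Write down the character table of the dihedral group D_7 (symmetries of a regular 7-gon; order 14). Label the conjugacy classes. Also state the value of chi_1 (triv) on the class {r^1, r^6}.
Conjugacy classes: {e} of size 1, {r^1, r^6} of size 2, {r^2, r^5} of size 2, {r^3, r^4} of size 2, {s, sr, ..., sr^6} of size 7.
Character table:
  irrep \ class              {e} (size 1)  {r^1, r^6} (size 2)  {r^2, r^5} (size 2)  {r^3, r^4} (size 2)  {s, sr, ..., sr^6} (size 7)
  chi_1 (triv)               1             1                    1                    1                    1                          
  chi_2 (sign: r->1, s->-1)  1             1                    1                    1                    -1                         
  chi_3 (2d, j=1)            2             2*cos(2*pi/7)        -2*cos(3*pi/7)       -2*cos(pi/7)         0                          
  chi_4 (2d, j=2)            2             -2*cos(3*pi/7)       -2*cos(pi/7)         2*cos(2*pi/7)        0                          
  chi_5 (2d, j=3)            2             -2*cos(pi/7)         2*cos(2*pi/7)        -2*cos(3*pi/7)       0                          

Spot check: chi_1 (triv) on {r^1, r^6} = 1.

Justification: D_7 has order 2*7 = 14 with 5 conjugacy classes, hence 5 irreducibles. Sum of squared dims 1 + 1 + 4 + 4 + 4 = 14 = |G|. Linear characters come from the abelianisation; the 2-dimensional irreps have character r^k -> 2*cos(2*pi*j*k/7), reflections -> 0.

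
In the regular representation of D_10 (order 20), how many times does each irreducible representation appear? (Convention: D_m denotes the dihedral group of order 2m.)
Each irreducible V_i of dimension d_i appears with multiplicity d_i, i.e. rho_reg = (direct sum over all irreducibles V_i) d_i V_i. The irreducible dimensions for D_10 are 1, 1, 1, 1, 2, 2, 2, 2: 4 irreducibles of dimension 1, each with multiplicity 1; 4 irreducibles of dimension 2, each with multiplicity 2. Total dimension 4*1*1 + 4*2*2 = 20 = |G|.

Justification: General theorem: in the regular representation of a finite group G, each irreducible appears with multiplicity equal to its dimension. Check: dim(rho_reg) = sum d_i^2 = 1 + 1 + 1 + 1 + 4 + 4 + 4 + 4 = 20 = |G|.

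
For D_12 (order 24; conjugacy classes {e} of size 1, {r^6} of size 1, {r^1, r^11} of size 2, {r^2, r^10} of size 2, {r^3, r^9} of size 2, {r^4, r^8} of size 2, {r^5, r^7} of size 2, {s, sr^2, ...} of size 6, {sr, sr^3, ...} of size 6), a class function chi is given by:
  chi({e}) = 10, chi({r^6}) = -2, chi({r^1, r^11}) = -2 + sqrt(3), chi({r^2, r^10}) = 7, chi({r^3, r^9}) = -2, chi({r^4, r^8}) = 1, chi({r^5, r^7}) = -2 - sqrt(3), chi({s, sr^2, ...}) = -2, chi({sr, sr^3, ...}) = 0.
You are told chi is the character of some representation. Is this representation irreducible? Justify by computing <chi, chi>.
Not irreducible (reducible): <chi, chi> = 11 > 1.

Working: <chi, chi> = (1/|G|) sum_C |C| * |chi(C)|^2 = (1/24)[1*|10|^2 + 1*|-2|^2 + 2*|-2 + sqrt(3)|^2 + 2*|7|^2 + 2*|-2|^2 + 2*|1|^2 + 2*|-2 - sqrt(3)|^2 + 6*|-2|^2 + 6*|0|^2]
  = (1/24)[(100) + (4) + (14 - 8*sqrt(3)) + (98) + (8) + (2) + (8*sqrt(3) + 14) + (24) + (0)] = 264/24 = 11.
A character is irreducible iff <chi, chi> = 1, so this representation is reducible.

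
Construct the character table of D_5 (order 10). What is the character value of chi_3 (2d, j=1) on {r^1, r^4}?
Conjugacy classes: {e} of size 1, {r^1, r^4} of size 2, {r^2, r^3} of size 2, {s, sr, ..., sr^4} of size 5.
Character table:
  irrep \ class              {e} (size 1)  {r^1, r^4} (size 2)  {r^2, r^3} (size 2)  {s, sr, ..., sr^4} (size 5)
  chi_1 (triv)               1             1                    1                    1                          
  chi_2 (sign: r->1, s->-1)  1             1                    1                    -1                         
  chi_3 (2d, j=1)            2             -1/2 + sqrt(5)/2     -sqrt(5)/2 - 1/2     0                          
  chi_4 (2d, j=2)            2             -sqrt(5)/2 - 1/2     -1/2 + sqrt(5)/2     0                          

Spot check: chi_3 (2d, j=1) on {r^1, r^4} = -1/2 + sqrt(5)/2.

Justification: D_5 has order 2*5 = 10 with 4 conjugacy classes, hence 4 irreducibles. Sum of squared dims 1 + 1 + 4 + 4 = 10 = |G|. Linear characters come from the abelianisation; the 2-dimensional irreps have character r^k -> 2*cos(2*pi*j*k/5), reflections -> 0.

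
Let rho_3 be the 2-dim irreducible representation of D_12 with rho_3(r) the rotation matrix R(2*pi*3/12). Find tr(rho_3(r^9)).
chi_{rho_3}(r^9) = 2*cos(2*pi*3*9/12) = 0

Argument: rho_3(r^9) is rotation by angle 2*pi*3*9/12, whose trace is 2*cos(2*pi*3*9/12) = 0.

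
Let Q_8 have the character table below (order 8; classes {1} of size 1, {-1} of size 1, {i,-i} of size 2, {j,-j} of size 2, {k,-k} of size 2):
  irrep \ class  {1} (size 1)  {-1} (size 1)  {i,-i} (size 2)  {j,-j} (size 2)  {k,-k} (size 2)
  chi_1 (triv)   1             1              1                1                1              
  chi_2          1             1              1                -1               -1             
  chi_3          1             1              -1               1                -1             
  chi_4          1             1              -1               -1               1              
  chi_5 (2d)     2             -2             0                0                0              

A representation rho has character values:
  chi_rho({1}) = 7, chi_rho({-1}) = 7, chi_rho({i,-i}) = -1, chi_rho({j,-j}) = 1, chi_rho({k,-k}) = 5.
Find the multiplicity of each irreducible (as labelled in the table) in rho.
Multiplicities: chi_1: 3, chi_2: 0, chi_3: 1, chi_4: 3, chi_5: 0.

Solution. Use <chi_rho, chi> = (1/|G|) sum_C |C| * chi_rho(C) * conj(chi(C)) with |G| = 8 for each irreducible chi in the table:
  <chi_rho, chi_1> = (1/8)[1*(7)*conj(1) + 1*(7)*conj(1) + 2*(-1)*conj(1) + 2*(1)*conj(1) + 2*(5)*conj(1)]
      = (1/8)[(7) + (7) + (-2) + (2) + (10)] = 24/8 = 3
  <chi_rho, chi_2> = (1/8)[1*(7)*conj(1) + 1*(7)*conj(1) + 2*(-1)*conj(1) + 2*(1)*conj(-1) + 2*(5)*conj(-1)]
      = (1/8)[(7) + (7) + (-2) + (-2) + (-10)] = 0/8 = 0
  <chi_rho, chi_3> = (1/8)[1*(7)*conj(1) + 1*(7)*conj(1) + 2*(-1)*conj(-1) + 2*(1)*conj(1) + 2*(5)*conj(-1)]
      = (1/8)[(7) + (7) + (2) + (2) + (-10)] = 8/8 = 1
  <chi_rho, chi_4> = (1/8)[1*(7)*conj(1) + 1*(7)*conj(1) + 2*(-1)*conj(-1) + 2*(1)*conj(-1) + 2*(5)*conj(1)]
      = (1/8)[(7) + (7) + (2) + (-2) + (10)] = 24/8 = 3
  <chi_rho, chi_5> = (1/8)[1*(7)*conj(2) + 1*(7)*conj(-2) + 2*(-1)*conj(0) + 2*(1)*conj(0) + 2*(5)*conj(0)]
      = (1/8)[(14) + (-14) + (0) + (0) + (0)] = 0/8 = 0
Dimension check: dim(rho) = sum (mult * dim) = 3*1 + 0*1 + 1*1 + 3*1 + 0*2 = 7 = chi_rho(e) = 7.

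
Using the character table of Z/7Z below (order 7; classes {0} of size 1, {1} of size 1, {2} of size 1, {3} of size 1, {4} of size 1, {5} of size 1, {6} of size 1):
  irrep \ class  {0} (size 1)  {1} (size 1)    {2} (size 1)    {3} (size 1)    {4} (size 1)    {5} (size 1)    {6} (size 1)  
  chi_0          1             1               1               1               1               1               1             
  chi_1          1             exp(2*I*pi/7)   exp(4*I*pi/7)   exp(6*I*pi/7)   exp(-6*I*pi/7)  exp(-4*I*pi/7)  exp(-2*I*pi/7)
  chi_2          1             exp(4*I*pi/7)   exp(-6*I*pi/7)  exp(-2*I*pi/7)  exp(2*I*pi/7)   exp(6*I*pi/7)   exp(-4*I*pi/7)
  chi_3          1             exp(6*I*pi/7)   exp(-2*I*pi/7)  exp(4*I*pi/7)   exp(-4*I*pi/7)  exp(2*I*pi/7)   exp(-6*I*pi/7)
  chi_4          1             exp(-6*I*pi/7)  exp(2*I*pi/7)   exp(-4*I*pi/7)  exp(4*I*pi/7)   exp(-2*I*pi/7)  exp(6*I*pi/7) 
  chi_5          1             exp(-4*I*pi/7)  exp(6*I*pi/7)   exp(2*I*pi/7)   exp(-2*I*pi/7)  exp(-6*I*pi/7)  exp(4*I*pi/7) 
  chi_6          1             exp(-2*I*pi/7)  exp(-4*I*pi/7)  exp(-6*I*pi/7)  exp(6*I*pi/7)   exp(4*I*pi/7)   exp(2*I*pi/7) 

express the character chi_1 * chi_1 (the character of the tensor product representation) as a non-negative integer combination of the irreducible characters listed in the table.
chi_1 tensor chi_1 = chi_2 (all other irreducibles have multiplicity 0).

Working: The character of a tensor product is the pointwise product (chi_1 * chi_1)(C) = chi_1(C) * chi_1(C):
  {0}: (1)*(1), {1}: (exp(2*I*pi/7))*(exp(2*I*pi/7)), {2}: (exp(4*I*pi/7))*(exp(4*I*pi/7)), {3}: (exp(6*I*pi/7))*(exp(6*I*pi/7)), {4}: (exp(-6*I*pi/7))*(exp(-6*I*pi/7)), {5}: (exp(-4*I*pi/7))*(exp(-4*I*pi/7)), {6}: (exp(-2*I*pi/7))*(exp(-2*I*pi/7))
so (chi_1 * chi_1) takes values
  {0} -> 1, {1} -> exp(4*I*pi/7), {2} -> exp(-6*I*pi/7), {3} -> exp(-2*I*pi/7), {4} -> exp(2*I*pi/7), {5} -> exp(6*I*pi/7), {6} -> exp(-4*I*pi/7).
Now take the inner product of this character with each irreducible chi from the table, <chi_1*chi_1, chi> = (1/7) sum_C |C| (chi_1*chi_1)(C) conj(chi(C)):
  <chi_1*chi_1, chi_0> = (1/7)[1*(1)*conj(1) + 1*(exp(4*I*pi/7))*conj(1) + 1*(exp(-6*I*pi/7))*conj(1) + 1*(exp(-2*I*pi/7))*conj(1) + 1*(exp(2*I*pi/7))*conj(1) + 1*(exp(6*I*pi/7))*conj(1) + 1*(exp(-4*I*pi/7))*conj(1)]
      = (1/7)[(1) + (exp(4*I*pi/7)) + (exp(-6*I*pi/7)) + (exp(-2*I*pi/7)) + (exp(2*I*pi/7)) + (exp(6*I*pi/7)) + (exp(-4*I*pi/7))] = 0/7 = 0
  <chi_1*chi_1, chi_1> = (1/7)[1*(1)*conj(1) + 1*(exp(4*I*pi/7))*conj(exp(2*I*pi/7)) + 1*(exp(-6*I*pi/7))*conj(exp(4*I*pi/7)) + 1*(exp(-2*I*pi/7))*conj(exp(6*I*pi/7)) + 1*(exp(2*I*pi/7))*conj(exp(-6*I*pi/7)) + 1*(exp(6*I*pi/7))*conj(exp(-4*I*pi/7)) + 1*(exp(-4*I*pi/7))*conj(exp(-2*I*pi/7))]
      = (1/7)[(1) + (exp(2*I*pi/7)) + (exp(4*I*pi/7)) + (exp(6*I*pi/7)) + (exp(-6*I*pi/7)) + (exp(-4*I*pi/7)) + (exp(-2*I*pi/7))] = 0/7 = 0
  <chi_1*chi_1, chi_2> = (1/7)[1*(1)*conj(1) + 1*(exp(4*I*pi/7))*conj(exp(4*I*pi/7)) + 1*(exp(-6*I*pi/7))*conj(exp(-6*I*pi/7)) + 1*(exp(-2*I*pi/7))*conj(exp(-2*I*pi/7)) + 1*(exp(2*I*pi/7))*conj(exp(2*I*pi/7)) + 1*(exp(6*I*pi/7))*conj(exp(6*I*pi/7)) + 1*(exp(-4*I*pi/7))*conj(exp(-4*I*pi/7))]
      = (1/7)[(1) + (1) + (1) + (1) + (1) + (1) + (1)] = 7/7 = 1
  <chi_1*chi_1, chi_3> = (1/7)[1*(1)*conj(1) + 1*(exp(4*I*pi/7))*conj(exp(6*I*pi/7)) + 1*(exp(-6*I*pi/7))*conj(exp(-2*I*pi/7)) + 1*(exp(-2*I*pi/7))*conj(exp(4*I*pi/7)) + 1*(exp(2*I*pi/7))*conj(exp(-4*I*pi/7)) + 1*(exp(6*I*pi/7))*conj(exp(2*I*pi/7)) + 1*(exp(-4*I*pi/7))*conj(exp(-6*I*pi/7))]
      = (1/7)[(1) + (exp(-2*I*pi/7)) + (exp(-4*I*pi/7)) + (exp(-6*I*pi/7)) + (exp(6*I*pi/7)) + (exp(4*I*pi/7)) + (exp(2*I*pi/7))] = 0/7 = 0
  <chi_1*chi_1, chi_4> = (1/7)[1*(1)*conj(1) + 1*(exp(4*I*pi/7))*conj(exp(-6*I*pi/7)) + 1*(exp(-6*I*pi/7))*conj(exp(2*I*pi/7)) + 1*(exp(-2*I*pi/7))*conj(exp(-4*I*pi/7)) + 1*(exp(2*I*pi/7))*conj(exp(4*I*pi/7)) + 1*(exp(6*I*pi/7))*conj(exp(-2*I*pi/7)) + 1*(exp(-4*I*pi/7))*conj(exp(6*I*pi/7))]
      = (1/7)[(1) + (exp(-4*I*pi/7)) + (exp(6*I*pi/7)) + (exp(2*I*pi/7)) + (exp(-2*I*pi/7)) + (exp(-6*I*pi/7)) + (exp(4*I*pi/7))] = 0/7 = 0
  <chi_1*chi_1, chi_5> = (1/7)[1*(1)*conj(1) + 1*(exp(4*I*pi/7))*conj(exp(-4*I*pi/7)) + 1*(exp(-6*I*pi/7))*conj(exp(6*I*pi/7)) + 1*(exp(-2*I*pi/7))*conj(exp(2*I*pi/7)) + 1*(exp(2*I*pi/7))*conj(exp(-2*I*pi/7)) + 1*(exp(6*I*pi/7))*conj(exp(-6*I*pi/7)) + 1*(exp(-4*I*pi/7))*conj(exp(4*I*pi/7))]
      = (1/7)[(1) + (exp(-6*I*pi/7)) + (exp(2*I*pi/7)) + (exp(-4*I*pi/7)) + (exp(4*I*pi/7)) + (exp(-2*I*pi/7)) + (exp(6*I*pi/7))] = 0/7 = 0
  <chi_1*chi_1, chi_6> = (1/7)[1*(1)*conj(1) + 1*(exp(4*I*pi/7))*conj(exp(-2*I*pi/7)) + 1*(exp(-6*I*pi/7))*conj(exp(-4*I*pi/7)) + 1*(exp(-2*I*pi/7))*conj(exp(-6*I*pi/7)) + 1*(exp(2*I*pi/7))*conj(exp(6*I*pi/7)) + 1*(exp(6*I*pi/7))*conj(exp(4*I*pi/7)) + 1*(exp(-4*I*pi/7))*conj(exp(2*I*pi/7))]
      = (1/7)[(1) + (exp(6*I*pi/7)) + (exp(-2*I*pi/7)) + (exp(4*I*pi/7)) + (exp(-4*I*pi/7)) + (exp(2*I*pi/7)) + (exp(-6*I*pi/7))] = 0/7 = 0
(Exp terms are combined using exp(i*s)*conj(exp(i*t)) = exp(i*(s-t)), and sums of them are collapsed using the identity that for every m > 1 the m distinct m-th roots of unity sum to 0, e.g. 1 + exp(2*I*pi/3) + exp(-2*I*pi/3) = 0.)
Hence the multiplicities are chi_2: 1. Dimension check: dim(chi_1)*dim(chi_1) = 1*1 = 1 and sum (mult * dim) = 1*1 = 1.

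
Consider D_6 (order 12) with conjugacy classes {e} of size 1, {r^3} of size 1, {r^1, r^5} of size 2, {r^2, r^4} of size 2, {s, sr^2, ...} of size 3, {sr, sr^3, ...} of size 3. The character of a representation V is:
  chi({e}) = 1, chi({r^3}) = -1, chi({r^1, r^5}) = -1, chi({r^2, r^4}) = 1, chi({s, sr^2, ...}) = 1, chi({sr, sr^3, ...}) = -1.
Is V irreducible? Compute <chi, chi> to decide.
Irreducible: <chi, chi> = 1.

Argument: <chi, chi> = (1/|G|) sum_C |C| * |chi(C)|^2 = (1/12)[1*|1|^2 + 1*|-1|^2 + 2*|-1|^2 + 2*|1|^2 + 3*|1|^2 + 3*|-1|^2]
  = (1/12)[(1) + (1) + (2) + (2) + (3) + (3)] = 12/12 = 1.
A character is irreducible iff <chi, chi> = 1, so this representation is irreducible.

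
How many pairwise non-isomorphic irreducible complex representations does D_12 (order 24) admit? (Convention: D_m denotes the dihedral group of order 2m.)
9

Explanation: The number of irreducible complex representations of a finite group equals its number of conjugacy classes. D_12 has 9 conjugacy classes (n/2 + 3 for n even), so D_12 (order 24) has exactly 9 irreducible complex representations.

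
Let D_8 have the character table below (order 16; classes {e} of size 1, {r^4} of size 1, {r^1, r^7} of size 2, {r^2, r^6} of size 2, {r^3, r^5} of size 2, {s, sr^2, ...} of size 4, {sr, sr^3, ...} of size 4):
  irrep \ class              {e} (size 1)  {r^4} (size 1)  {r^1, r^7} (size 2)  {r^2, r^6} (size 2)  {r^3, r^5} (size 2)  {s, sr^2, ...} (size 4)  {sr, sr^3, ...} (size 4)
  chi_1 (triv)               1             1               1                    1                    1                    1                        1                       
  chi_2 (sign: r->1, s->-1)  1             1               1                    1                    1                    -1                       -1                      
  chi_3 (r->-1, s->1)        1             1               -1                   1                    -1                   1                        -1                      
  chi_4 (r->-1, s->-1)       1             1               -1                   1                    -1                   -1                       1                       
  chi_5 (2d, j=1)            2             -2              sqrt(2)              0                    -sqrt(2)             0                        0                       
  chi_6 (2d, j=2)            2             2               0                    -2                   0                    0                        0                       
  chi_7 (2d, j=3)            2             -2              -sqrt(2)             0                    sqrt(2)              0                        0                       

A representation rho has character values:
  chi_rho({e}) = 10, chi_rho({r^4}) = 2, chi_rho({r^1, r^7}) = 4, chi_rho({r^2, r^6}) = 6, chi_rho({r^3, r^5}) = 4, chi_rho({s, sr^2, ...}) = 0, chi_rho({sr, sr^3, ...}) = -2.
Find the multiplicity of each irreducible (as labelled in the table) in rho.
Multiplicities: chi_1: 2, chi_2: 3, chi_3: 1, chi_4: 0, chi_5: 1, chi_6: 0, chi_7: 1.

Explanation: Use <chi_rho, chi> = (1/|G|) sum_C |C| * chi_rho(C) * conj(chi(C)) with |G| = 16 for each irreducible chi in the table:
  <chi_rho, chi_1> = (1/16)[1*(10)*conj(1) + 1*(2)*conj(1) + 2*(4)*conj(1) + 2*(6)*conj(1) + 2*(4)*conj(1) + 4*(0)*conj(1) + 4*(-2)*conj(1)]
      = (1/16)[(10) + (2) + (8) + (12) + (8) + (0) + (-8)] = 32/16 = 2
  <chi_rho, chi_2> = (1/16)[1*(10)*conj(1) + 1*(2)*conj(1) + 2*(4)*conj(1) + 2*(6)*conj(1) + 2*(4)*conj(1) + 4*(0)*conj(-1) + 4*(-2)*conj(-1)]
      = (1/16)[(10) + (2) + (8) + (12) + (8) + (0) + (8)] = 48/16 = 3
  <chi_rho, chi_3> = (1/16)[1*(10)*conj(1) + 1*(2)*conj(1) + 2*(4)*conj(-1) + 2*(6)*conj(1) + 2*(4)*conj(-1) + 4*(0)*conj(1) + 4*(-2)*conj(-1)]
      = (1/16)[(10) + (2) + (-8) + (12) + (-8) + (0) + (8)] = 16/16 = 1
  <chi_rho, chi_4> = (1/16)[1*(10)*conj(1) + 1*(2)*conj(1) + 2*(4)*conj(-1) + 2*(6)*conj(1) + 2*(4)*conj(-1) + 4*(0)*conj(-1) + 4*(-2)*conj(1)]
      = (1/16)[(10) + (2) + (-8) + (12) + (-8) + (0) + (-8)] = 0/16 = 0
  <chi_rho, chi_5> = (1/16)[1*(10)*conj(2) + 1*(2)*conj(-2) + 2*(4)*conj(sqrt(2)) + 2*(6)*conj(0) + 2*(4)*conj(-sqrt(2)) + 4*(0)*conj(0) + 4*(-2)*conj(0)]
      = (1/16)[(20) + (-4) + (8*sqrt(2)) + (0) + (-8*sqrt(2)) + (0) + (0)] = 16/16 = 1
  <chi_rho, chi_6> = (1/16)[1*(10)*conj(2) + 1*(2)*conj(2) + 2*(4)*conj(0) + 2*(6)*conj(-2) + 2*(4)*conj(0) + 4*(0)*conj(0) + 4*(-2)*conj(0)]
      = (1/16)[(20) + (4) + (0) + (-24) + (0) + (0) + (0)] = 0/16 = 0
  <chi_rho, chi_7> = (1/16)[1*(10)*conj(2) + 1*(2)*conj(-2) + 2*(4)*conj(-sqrt(2)) + 2*(6)*conj(0) + 2*(4)*conj(sqrt(2)) + 4*(0)*conj(0) + 4*(-2)*conj(0)]
      = (1/16)[(20) + (-4) + (-8*sqrt(2)) + (0) + (8*sqrt(2)) + (0) + (0)] = 16/16 = 1
Dimension check: dim(rho) = sum (mult * dim) = 2*1 + 3*1 + 1*1 + 0*1 + 1*2 + 0*2 + 1*2 = 10 = chi_rho(e) = 10.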